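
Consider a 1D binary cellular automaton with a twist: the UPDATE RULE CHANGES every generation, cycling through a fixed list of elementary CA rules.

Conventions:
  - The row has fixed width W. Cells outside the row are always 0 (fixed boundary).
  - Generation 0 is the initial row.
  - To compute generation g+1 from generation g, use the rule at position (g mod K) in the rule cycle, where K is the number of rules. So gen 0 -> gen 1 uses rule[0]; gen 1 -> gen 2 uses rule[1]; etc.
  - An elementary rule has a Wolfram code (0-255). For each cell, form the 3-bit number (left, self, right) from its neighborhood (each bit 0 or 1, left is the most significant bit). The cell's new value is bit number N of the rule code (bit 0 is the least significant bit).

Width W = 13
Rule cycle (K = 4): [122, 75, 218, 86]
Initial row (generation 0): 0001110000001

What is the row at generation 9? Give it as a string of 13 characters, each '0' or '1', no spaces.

Gen 0: 0001110000001
Gen 1 (rule 122): 0011011000010
Gen 2 (rule 75): 1111011011100
Gen 3 (rule 218): 1111011011110
Gen 4 (rule 86): 0001001000011
Gen 5 (rule 122): 0010110100111
Gen 6 (rule 75): 1100110001101
Gen 7 (rule 218): 1111111011100
Gen 8 (rule 86): 0000001000110
Gen 9 (rule 122): 0000010101111

Answer: 0000010101111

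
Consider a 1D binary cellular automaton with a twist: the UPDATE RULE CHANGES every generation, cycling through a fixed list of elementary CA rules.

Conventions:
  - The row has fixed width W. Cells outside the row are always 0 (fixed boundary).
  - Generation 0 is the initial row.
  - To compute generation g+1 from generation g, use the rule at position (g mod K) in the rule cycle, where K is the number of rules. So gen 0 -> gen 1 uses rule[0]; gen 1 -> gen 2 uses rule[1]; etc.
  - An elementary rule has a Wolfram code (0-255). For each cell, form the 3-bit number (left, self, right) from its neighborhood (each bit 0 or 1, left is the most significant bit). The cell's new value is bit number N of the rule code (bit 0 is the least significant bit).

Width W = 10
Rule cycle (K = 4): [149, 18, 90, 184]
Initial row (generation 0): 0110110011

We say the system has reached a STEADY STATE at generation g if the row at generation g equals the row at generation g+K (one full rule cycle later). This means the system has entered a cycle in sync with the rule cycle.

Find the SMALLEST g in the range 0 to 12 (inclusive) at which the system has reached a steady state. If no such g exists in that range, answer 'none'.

Gen 0: 0110110011
Gen 1 (rule 149): 0000001000
Gen 2 (rule 18): 0000010100
Gen 3 (rule 90): 0000100010
Gen 4 (rule 184): 0000010001
Gen 5 (rule 149): 1111011101
Gen 6 (rule 18): 0000000000
Gen 7 (rule 90): 0000000000
Gen 8 (rule 184): 0000000000
Gen 9 (rule 149): 1111111111
Gen 10 (rule 18): 0000000000
Gen 11 (rule 90): 0000000000
Gen 12 (rule 184): 0000000000
Gen 13 (rule 149): 1111111111
Gen 14 (rule 18): 0000000000
Gen 15 (rule 90): 0000000000
Gen 16 (rule 184): 0000000000

Answer: 6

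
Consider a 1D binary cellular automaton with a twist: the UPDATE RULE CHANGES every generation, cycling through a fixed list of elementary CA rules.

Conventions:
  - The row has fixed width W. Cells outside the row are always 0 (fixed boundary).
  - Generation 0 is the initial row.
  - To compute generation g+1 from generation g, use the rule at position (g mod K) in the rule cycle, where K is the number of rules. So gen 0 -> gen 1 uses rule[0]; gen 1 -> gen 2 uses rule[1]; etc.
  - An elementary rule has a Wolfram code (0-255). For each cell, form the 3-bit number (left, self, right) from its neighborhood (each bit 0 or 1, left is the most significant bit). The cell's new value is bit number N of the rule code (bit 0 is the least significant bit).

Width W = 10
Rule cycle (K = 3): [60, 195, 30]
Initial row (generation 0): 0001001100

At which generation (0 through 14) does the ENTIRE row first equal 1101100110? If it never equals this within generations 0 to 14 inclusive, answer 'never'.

Gen 0: 0001001100
Gen 1 (rule 60): 0001101010
Gen 2 (rule 195): 1110100000
Gen 3 (rule 30): 1000110000
Gen 4 (rule 60): 1100101000
Gen 5 (rule 195): 0101000011
Gen 6 (rule 30): 1101100110
Gen 7 (rule 60): 1011010101
Gen 8 (rule 195): 0001000000
Gen 9 (rule 30): 0011100000
Gen 10 (rule 60): 0010010000
Gen 11 (rule 195): 1100100111
Gen 12 (rule 30): 1011111100
Gen 13 (rule 60): 1110000010
Gen 14 (rule 195): 0110111100

Answer: 6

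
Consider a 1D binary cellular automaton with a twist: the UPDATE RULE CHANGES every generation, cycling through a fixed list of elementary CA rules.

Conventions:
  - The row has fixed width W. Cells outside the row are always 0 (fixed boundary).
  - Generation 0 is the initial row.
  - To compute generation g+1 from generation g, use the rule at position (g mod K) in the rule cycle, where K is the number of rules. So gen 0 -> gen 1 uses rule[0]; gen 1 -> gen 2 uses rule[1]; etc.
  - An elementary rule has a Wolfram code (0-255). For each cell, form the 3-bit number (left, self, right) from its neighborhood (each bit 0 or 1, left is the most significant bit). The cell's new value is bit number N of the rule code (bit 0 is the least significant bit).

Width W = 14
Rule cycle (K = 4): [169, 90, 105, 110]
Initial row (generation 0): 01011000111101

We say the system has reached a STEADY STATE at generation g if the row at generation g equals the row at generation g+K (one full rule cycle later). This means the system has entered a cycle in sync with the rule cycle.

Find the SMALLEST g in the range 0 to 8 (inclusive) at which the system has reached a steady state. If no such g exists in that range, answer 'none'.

Gen 0: 01011000111101
Gen 1 (rule 169): 00110010111010
Gen 2 (rule 90): 01111100101001
Gen 3 (rule 105): 01000100010000
Gen 4 (rule 110): 11001100110000
Gen 5 (rule 169): 10001000100111
Gen 6 (rule 90): 01010101011101
Gen 7 (rule 105): 00101010110110
Gen 8 (rule 110): 01111111111110
Gen 9 (rule 169): 01111111111100
Gen 10 (rule 90): 11000000000110
Gen 11 (rule 105): 11011111110110
Gen 12 (rule 110): 11110000011110

Answer: none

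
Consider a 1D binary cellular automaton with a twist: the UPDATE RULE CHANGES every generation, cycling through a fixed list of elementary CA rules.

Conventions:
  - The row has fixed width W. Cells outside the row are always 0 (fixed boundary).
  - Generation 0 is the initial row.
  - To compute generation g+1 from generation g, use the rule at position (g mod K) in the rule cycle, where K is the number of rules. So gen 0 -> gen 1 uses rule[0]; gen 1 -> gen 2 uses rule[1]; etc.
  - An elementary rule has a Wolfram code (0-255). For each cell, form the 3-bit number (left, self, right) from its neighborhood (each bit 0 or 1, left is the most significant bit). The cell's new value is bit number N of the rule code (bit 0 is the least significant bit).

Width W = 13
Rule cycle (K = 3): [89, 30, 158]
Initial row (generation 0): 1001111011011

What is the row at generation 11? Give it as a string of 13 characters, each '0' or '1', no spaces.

Answer: 1000111100100

Derivation:
Gen 0: 1001111011011
Gen 1 (rule 89): 0101001011011
Gen 2 (rule 30): 1101111010010
Gen 3 (rule 158): 1001110011111
Gen 4 (rule 89): 0101011010001
Gen 5 (rule 30): 1101010011011
Gen 6 (rule 158): 1001011110010
Gen 7 (rule 89): 0100010011001
Gen 8 (rule 30): 1110111110111
Gen 9 (rule 158): 1100111100110
Gen 10 (rule 89): 1110100110111
Gen 11 (rule 30): 1000111100100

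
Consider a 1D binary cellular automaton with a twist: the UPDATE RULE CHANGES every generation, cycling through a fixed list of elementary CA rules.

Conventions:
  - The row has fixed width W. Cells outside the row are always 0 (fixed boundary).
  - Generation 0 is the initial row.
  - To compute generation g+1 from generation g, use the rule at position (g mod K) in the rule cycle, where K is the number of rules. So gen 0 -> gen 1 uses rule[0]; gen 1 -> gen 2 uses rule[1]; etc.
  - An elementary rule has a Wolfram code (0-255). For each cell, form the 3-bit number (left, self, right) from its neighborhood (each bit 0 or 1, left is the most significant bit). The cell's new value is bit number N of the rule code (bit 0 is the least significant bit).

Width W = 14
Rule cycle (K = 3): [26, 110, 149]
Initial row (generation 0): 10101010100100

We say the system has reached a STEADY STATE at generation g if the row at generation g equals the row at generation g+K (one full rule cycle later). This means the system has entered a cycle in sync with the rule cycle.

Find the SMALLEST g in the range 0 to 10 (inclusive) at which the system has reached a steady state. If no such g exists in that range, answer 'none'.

Answer: none

Derivation:
Gen 0: 10101010100100
Gen 1 (rule 26): 00000000011010
Gen 2 (rule 110): 00000000111110
Gen 3 (rule 149): 11111110011101
Gen 4 (rule 26): 10000001110000
Gen 5 (rule 110): 10000011010000
Gen 6 (rule 149): 11111000011111
Gen 7 (rule 26): 10000100110000
Gen 8 (rule 110): 10001101110000
Gen 9 (rule 149): 11100000101111
Gen 10 (rule 26): 10010001001000
Gen 11 (rule 110): 10110011011000
Gen 12 (rule 149): 10001000000111
Gen 13 (rule 26): 01010100001100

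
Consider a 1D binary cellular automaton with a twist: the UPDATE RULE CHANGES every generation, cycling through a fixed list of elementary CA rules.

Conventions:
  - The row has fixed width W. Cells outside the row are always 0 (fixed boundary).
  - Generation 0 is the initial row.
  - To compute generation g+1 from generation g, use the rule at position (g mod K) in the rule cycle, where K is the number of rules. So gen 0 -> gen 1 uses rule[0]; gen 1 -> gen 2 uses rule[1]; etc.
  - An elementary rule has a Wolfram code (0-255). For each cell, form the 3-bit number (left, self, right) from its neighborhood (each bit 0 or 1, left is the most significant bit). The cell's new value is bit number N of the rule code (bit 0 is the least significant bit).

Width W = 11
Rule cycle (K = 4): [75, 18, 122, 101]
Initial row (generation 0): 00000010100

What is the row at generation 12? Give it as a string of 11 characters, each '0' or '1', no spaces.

Answer: 10000110111

Derivation:
Gen 0: 00000010100
Gen 1 (rule 75): 11111100001
Gen 2 (rule 18): 00000010010
Gen 3 (rule 122): 00000101101
Gen 4 (rule 101): 11110110111
Gen 5 (rule 75): 10010110101
Gen 6 (rule 18): 01100000000
Gen 7 (rule 122): 11110000000
Gen 8 (rule 101): 00010111111
Gen 9 (rule 75): 11100100001
Gen 10 (rule 18): 00011010010
Gen 11 (rule 122): 00111101101
Gen 12 (rule 101): 10000110111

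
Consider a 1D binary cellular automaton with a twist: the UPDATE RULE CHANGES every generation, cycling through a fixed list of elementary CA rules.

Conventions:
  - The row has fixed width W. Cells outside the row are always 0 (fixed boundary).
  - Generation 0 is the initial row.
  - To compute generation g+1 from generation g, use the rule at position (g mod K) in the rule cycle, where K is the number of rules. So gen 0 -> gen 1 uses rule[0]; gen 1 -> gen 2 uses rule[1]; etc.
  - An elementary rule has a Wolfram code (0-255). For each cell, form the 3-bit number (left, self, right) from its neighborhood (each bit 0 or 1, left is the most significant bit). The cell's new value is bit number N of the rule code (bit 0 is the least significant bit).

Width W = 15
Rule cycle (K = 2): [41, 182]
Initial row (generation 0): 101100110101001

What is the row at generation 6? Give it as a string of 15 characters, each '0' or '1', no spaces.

Gen 0: 101100110101001
Gen 1 (rule 41): 011000101010000
Gen 2 (rule 182): 100101111111000
Gen 3 (rule 41): 000011000000011
Gen 4 (rule 182): 000100100000100
Gen 5 (rule 41): 110000001110001
Gen 6 (rule 182): 001000010101011

Answer: 001000010101011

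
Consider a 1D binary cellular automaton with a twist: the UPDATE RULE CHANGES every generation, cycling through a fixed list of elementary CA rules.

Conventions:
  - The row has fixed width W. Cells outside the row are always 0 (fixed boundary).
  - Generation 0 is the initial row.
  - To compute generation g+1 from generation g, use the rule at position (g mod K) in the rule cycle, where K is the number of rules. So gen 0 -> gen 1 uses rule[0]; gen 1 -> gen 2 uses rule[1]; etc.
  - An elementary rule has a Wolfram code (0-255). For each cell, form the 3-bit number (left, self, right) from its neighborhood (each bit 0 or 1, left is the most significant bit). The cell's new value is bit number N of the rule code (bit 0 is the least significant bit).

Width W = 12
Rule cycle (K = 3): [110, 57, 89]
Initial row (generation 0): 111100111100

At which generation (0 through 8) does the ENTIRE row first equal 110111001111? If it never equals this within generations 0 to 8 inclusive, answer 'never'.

Gen 0: 111100111100
Gen 1 (rule 110): 100101100100
Gen 2 (rule 57): 010011010011
Gen 3 (rule 89): 001011001011
Gen 4 (rule 110): 011111011111
Gen 5 (rule 57): 010000110000
Gen 6 (rule 89): 001110111111
Gen 7 (rule 110): 011011100001
Gen 8 (rule 57): 010110011100

Answer: never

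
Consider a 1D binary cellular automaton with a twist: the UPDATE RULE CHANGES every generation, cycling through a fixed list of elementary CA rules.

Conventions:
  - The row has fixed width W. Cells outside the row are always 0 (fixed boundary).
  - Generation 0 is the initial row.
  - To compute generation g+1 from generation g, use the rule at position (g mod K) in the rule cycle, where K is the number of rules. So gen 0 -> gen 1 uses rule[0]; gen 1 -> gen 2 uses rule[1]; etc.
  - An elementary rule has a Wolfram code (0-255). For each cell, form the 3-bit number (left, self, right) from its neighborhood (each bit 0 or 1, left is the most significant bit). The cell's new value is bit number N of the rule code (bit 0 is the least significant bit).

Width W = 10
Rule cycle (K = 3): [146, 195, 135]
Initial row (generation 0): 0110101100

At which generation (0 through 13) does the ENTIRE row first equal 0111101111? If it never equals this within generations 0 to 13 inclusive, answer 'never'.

Gen 0: 0110101100
Gen 1 (rule 146): 1000000010
Gen 2 (rule 195): 0011111100
Gen 3 (rule 135): 1101111001
Gen 4 (rule 146): 0000110110
Gen 5 (rule 195): 1111010010
Gen 6 (rule 135): 0110010110
Gen 7 (rule 146): 1001100001
Gen 8 (rule 195): 0010101110
Gen 9 (rule 135): 1110100100
Gen 10 (rule 146): 0100011010
Gen 11 (rule 195): 1001101000
Gen 12 (rule 135): 1010001011
Gen 13 (rule 146): 0001010000

Answer: never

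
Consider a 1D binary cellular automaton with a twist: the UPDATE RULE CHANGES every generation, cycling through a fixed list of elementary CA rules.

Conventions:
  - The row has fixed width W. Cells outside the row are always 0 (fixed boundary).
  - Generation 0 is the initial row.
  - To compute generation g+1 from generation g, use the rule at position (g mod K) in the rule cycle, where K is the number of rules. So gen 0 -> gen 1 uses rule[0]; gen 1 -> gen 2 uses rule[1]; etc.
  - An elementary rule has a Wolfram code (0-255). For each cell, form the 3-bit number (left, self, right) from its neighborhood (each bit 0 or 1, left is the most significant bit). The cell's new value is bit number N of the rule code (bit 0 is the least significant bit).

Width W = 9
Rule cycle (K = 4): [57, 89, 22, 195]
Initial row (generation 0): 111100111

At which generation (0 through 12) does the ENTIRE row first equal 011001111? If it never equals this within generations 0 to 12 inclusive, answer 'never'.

Answer: never

Derivation:
Gen 0: 111100111
Gen 1 (rule 57): 100010100
Gen 2 (rule 89): 011000011
Gen 3 (rule 22): 100100100
Gen 4 (rule 195): 001001001
Gen 5 (rule 57): 100100100
Gen 6 (rule 89): 010010011
Gen 7 (rule 22): 111111100
Gen 8 (rule 195): 011111101
Gen 9 (rule 57): 010000010
Gen 10 (rule 89): 001111001
Gen 11 (rule 22): 010000111
Gen 12 (rule 195): 100111011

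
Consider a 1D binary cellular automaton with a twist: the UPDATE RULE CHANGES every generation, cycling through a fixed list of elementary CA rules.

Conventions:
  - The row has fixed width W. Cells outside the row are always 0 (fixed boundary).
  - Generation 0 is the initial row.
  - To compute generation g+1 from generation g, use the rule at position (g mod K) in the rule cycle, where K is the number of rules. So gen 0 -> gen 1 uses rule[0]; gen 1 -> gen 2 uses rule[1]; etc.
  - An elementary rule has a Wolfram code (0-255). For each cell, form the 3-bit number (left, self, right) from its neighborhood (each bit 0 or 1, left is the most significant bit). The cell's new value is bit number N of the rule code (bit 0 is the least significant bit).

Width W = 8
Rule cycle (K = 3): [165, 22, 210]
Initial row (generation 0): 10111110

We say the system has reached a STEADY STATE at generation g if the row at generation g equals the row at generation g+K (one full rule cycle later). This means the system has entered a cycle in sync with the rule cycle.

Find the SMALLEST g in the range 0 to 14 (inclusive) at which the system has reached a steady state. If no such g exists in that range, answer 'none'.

Answer: 5

Derivation:
Gen 0: 10111110
Gen 1 (rule 165): 11011100
Gen 2 (rule 22): 00000010
Gen 3 (rule 210): 00000101
Gen 4 (rule 165): 11110111
Gen 5 (rule 22): 00000000
Gen 6 (rule 210): 00000000
Gen 7 (rule 165): 11111111
Gen 8 (rule 22): 00000000
Gen 9 (rule 210): 00000000
Gen 10 (rule 165): 11111111
Gen 11 (rule 22): 00000000
Gen 12 (rule 210): 00000000
Gen 13 (rule 165): 11111111
Gen 14 (rule 22): 00000000
Gen 15 (rule 210): 00000000
Gen 16 (rule 165): 11111111
Gen 17 (rule 22): 00000000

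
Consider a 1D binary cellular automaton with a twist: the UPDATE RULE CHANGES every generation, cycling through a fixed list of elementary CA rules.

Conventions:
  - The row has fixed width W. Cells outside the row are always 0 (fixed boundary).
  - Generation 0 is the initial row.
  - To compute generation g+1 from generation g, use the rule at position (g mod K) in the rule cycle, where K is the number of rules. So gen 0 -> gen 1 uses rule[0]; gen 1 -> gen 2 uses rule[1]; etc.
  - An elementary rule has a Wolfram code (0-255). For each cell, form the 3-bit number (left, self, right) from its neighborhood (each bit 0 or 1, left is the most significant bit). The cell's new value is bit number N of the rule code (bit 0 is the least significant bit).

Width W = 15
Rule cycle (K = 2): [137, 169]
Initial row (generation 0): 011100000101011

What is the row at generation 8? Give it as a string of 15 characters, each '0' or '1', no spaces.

Answer: 011111110000100

Derivation:
Gen 0: 011100000101011
Gen 1 (rule 137): 011001110000010
Gen 2 (rule 169): 010001100111000
Gen 3 (rule 137): 000101000110011
Gen 4 (rule 169): 110010010100010
Gen 5 (rule 137): 100000000001000
Gen 6 (rule 169): 001111111100011
Gen 7 (rule 137): 101111111001010
Gen 8 (rule 169): 011111110000100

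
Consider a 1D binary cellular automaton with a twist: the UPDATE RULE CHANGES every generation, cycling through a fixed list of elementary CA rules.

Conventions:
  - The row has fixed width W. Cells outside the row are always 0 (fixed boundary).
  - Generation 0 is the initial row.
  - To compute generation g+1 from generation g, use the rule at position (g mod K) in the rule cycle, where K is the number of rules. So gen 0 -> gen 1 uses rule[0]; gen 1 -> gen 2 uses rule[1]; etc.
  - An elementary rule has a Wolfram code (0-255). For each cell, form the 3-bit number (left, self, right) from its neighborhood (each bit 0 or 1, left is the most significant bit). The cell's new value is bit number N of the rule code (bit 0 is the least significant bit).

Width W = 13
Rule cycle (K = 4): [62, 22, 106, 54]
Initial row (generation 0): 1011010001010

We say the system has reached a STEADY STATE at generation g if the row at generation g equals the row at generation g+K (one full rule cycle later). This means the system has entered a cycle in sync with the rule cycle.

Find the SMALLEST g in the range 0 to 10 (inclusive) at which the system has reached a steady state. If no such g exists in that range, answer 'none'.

Answer: 2

Derivation:
Gen 0: 1011010001010
Gen 1 (rule 62): 1110111011111
Gen 2 (rule 22): 0000000000000
Gen 3 (rule 106): 0000000000000
Gen 4 (rule 54): 0000000000000
Gen 5 (rule 62): 0000000000000
Gen 6 (rule 22): 0000000000000
Gen 7 (rule 106): 0000000000000
Gen 8 (rule 54): 0000000000000
Gen 9 (rule 62): 0000000000000
Gen 10 (rule 22): 0000000000000
Gen 11 (rule 106): 0000000000000
Gen 12 (rule 54): 0000000000000
Gen 13 (rule 62): 0000000000000
Gen 14 (rule 22): 0000000000000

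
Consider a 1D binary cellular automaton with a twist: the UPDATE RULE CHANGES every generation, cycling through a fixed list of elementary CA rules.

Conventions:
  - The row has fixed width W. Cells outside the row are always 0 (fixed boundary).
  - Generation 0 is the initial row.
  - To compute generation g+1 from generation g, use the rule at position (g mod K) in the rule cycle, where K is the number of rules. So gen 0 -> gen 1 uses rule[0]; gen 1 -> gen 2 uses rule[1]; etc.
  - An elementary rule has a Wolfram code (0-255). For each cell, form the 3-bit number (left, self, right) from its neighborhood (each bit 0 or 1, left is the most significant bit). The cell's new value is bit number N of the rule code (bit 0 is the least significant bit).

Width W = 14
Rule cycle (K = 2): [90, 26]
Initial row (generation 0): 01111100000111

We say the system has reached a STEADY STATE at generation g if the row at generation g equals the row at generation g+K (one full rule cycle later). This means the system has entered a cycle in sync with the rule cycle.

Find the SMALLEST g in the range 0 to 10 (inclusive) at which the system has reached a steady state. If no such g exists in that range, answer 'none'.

Answer: none

Derivation:
Gen 0: 01111100000111
Gen 1 (rule 90): 11000110001101
Gen 2 (rule 26): 10101101011000
Gen 3 (rule 90): 00001100011100
Gen 4 (rule 26): 00011010110010
Gen 5 (rule 90): 00111000111101
Gen 6 (rule 26): 01100101100000
Gen 7 (rule 90): 11111001110000
Gen 8 (rule 26): 10000111001000
Gen 9 (rule 90): 01001101110100
Gen 10 (rule 26): 10111001000010
Gen 11 (rule 90): 00101110100101
Gen 12 (rule 26): 01001000011000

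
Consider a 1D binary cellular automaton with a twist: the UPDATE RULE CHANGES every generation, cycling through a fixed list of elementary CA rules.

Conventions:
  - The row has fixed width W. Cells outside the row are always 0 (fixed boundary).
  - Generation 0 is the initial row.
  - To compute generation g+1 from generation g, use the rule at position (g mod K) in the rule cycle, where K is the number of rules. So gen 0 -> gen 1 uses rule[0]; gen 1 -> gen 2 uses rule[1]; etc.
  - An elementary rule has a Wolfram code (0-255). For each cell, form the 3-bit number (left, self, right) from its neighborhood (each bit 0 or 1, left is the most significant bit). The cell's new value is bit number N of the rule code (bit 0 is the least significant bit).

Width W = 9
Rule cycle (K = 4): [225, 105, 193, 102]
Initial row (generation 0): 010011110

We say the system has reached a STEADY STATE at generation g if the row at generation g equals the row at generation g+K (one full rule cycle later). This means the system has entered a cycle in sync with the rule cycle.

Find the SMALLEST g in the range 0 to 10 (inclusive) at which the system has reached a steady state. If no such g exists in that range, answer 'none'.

Gen 0: 010011110
Gen 1 (rule 225): 000001110
Gen 2 (rule 105): 111101010
Gen 3 (rule 193): 011100000
Gen 4 (rule 102): 100100000
Gen 5 (rule 225): 000001111
Gen 6 (rule 105): 111101001
Gen 7 (rule 193): 011100000
Gen 8 (rule 102): 100100000
Gen 9 (rule 225): 000001111
Gen 10 (rule 105): 111101001
Gen 11 (rule 193): 011100000
Gen 12 (rule 102): 100100000
Gen 13 (rule 225): 000001111
Gen 14 (rule 105): 111101001

Answer: 3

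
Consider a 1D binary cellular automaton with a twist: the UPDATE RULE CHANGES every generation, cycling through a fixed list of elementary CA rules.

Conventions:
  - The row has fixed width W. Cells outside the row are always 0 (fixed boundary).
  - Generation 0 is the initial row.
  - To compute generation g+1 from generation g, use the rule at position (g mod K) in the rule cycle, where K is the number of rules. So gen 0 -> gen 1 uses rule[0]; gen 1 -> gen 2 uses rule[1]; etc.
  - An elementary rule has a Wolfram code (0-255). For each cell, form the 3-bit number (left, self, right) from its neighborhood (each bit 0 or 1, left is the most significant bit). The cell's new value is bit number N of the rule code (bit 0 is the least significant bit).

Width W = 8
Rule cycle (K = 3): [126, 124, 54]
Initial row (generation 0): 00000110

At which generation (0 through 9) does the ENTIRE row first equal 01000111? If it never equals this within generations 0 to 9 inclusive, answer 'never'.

Gen 0: 00000110
Gen 1 (rule 126): 00001111
Gen 2 (rule 124): 00001001
Gen 3 (rule 54): 00011111
Gen 4 (rule 126): 00110001
Gen 5 (rule 124): 00111001
Gen 6 (rule 54): 01000111
Gen 7 (rule 126): 11101101
Gen 8 (rule 124): 10111111
Gen 9 (rule 54): 11000000

Answer: 6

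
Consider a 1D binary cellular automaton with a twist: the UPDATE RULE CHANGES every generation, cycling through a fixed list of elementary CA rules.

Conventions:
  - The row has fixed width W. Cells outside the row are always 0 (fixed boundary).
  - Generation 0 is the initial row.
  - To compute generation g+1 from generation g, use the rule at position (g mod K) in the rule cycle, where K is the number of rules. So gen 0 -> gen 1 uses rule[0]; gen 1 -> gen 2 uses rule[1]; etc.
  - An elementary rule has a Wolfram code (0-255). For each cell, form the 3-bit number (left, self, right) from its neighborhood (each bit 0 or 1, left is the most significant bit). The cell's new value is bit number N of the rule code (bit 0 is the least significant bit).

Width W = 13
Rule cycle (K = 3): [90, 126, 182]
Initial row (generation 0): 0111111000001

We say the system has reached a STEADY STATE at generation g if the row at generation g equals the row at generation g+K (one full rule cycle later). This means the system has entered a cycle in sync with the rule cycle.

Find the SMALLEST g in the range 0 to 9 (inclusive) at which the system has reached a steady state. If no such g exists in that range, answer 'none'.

Gen 0: 0111111000001
Gen 1 (rule 90): 1100001100010
Gen 2 (rule 126): 1110011110111
Gen 3 (rule 182): 0101101101010
Gen 4 (rule 90): 1001101100001
Gen 5 (rule 126): 1111111110011
Gen 6 (rule 182): 0111111101100
Gen 7 (rule 90): 1100000101110
Gen 8 (rule 126): 1110001111011
Gen 9 (rule 182): 0101010110100
Gen 10 (rule 90): 1000000110010
Gen 11 (rule 126): 1100001111111
Gen 12 (rule 182): 0010010111110

Answer: none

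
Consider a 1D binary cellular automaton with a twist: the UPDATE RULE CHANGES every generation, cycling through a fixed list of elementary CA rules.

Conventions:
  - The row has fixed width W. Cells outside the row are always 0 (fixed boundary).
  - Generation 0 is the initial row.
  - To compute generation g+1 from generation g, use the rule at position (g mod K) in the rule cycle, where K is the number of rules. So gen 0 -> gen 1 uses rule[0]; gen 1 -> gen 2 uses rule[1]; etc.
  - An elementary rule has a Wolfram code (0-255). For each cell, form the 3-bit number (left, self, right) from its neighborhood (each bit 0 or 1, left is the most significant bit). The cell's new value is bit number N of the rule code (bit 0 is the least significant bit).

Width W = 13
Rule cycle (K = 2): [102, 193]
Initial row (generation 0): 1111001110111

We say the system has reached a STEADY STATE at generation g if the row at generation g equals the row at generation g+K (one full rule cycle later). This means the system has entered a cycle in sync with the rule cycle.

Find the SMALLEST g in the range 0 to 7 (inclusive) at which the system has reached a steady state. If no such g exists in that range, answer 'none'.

Gen 0: 1111001110111
Gen 1 (rule 102): 0001010011001
Gen 2 (rule 193): 1100000001000
Gen 3 (rule 102): 0100000011000
Gen 4 (rule 193): 0001111001011
Gen 5 (rule 102): 0010001011101
Gen 6 (rule 193): 1000100001100
Gen 7 (rule 102): 1001100010100
Gen 8 (rule 193): 0000101000001
Gen 9 (rule 102): 0001111000011

Answer: none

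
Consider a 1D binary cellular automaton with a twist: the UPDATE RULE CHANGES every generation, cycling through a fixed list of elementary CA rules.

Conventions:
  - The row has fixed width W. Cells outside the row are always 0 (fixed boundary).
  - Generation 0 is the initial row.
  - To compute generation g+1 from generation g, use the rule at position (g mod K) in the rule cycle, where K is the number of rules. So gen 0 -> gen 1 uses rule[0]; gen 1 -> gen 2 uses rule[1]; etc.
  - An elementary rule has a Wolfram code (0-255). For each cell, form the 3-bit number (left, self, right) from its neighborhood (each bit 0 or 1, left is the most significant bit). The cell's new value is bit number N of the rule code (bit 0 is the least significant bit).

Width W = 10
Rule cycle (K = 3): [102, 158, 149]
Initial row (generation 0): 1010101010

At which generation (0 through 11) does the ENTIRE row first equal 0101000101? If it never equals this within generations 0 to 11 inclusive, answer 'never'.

Gen 0: 1010101010
Gen 1 (rule 102): 1111111110
Gen 2 (rule 158): 1111111101
Gen 3 (rule 149): 0111111001
Gen 4 (rule 102): 1000001011
Gen 5 (rule 158): 1100011010
Gen 6 (rule 149): 0011000011
Gen 7 (rule 102): 0101000101
Gen 8 (rule 158): 1101101101
Gen 9 (rule 149): 0000000001
Gen 10 (rule 102): 0000000011
Gen 11 (rule 158): 0000000110

Answer: 7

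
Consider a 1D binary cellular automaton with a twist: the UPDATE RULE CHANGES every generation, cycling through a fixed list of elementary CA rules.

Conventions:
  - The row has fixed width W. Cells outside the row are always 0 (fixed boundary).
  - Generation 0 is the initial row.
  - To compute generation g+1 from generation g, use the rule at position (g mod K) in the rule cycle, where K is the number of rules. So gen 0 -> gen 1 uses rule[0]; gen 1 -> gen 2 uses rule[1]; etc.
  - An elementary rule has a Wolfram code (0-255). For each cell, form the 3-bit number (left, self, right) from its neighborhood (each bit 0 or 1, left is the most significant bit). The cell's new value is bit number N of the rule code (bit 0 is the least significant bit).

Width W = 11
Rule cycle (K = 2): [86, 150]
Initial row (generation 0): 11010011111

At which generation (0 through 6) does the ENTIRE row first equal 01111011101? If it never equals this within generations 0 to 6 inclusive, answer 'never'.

Gen 0: 11010011111
Gen 1 (rule 86): 01011100001
Gen 2 (rule 150): 11001010011
Gen 3 (rule 86): 01111011101
Gen 4 (rule 150): 10110001001
Gen 5 (rule 86): 10011011111
Gen 6 (rule 150): 11100001110

Answer: 3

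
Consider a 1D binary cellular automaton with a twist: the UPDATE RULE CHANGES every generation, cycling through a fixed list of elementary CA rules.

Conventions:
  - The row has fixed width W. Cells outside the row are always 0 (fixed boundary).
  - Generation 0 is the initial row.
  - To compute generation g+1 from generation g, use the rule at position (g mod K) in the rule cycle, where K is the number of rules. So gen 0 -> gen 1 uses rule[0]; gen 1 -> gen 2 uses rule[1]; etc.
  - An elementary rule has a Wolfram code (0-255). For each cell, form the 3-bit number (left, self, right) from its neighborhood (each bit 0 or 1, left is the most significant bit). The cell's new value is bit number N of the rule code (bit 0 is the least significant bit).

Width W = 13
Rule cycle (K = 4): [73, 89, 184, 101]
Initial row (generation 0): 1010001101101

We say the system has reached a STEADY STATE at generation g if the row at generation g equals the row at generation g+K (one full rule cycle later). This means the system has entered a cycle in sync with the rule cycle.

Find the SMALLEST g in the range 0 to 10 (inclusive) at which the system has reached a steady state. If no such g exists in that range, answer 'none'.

Gen 0: 1010001101101
Gen 1 (rule 73): 0000101101100
Gen 2 (rule 89): 1110001101111
Gen 3 (rule 184): 1101001011110
Gen 4 (rule 101): 0111001100010
Gen 5 (rule 73): 0101001101000
Gen 6 (rule 89): 0000101100111
Gen 7 (rule 184): 0000011010110
Gen 8 (rule 101): 1111001111010
Gen 9 (rule 73): 1001001001000
Gen 10 (rule 89): 0100100100111
Gen 11 (rule 184): 0010010010110
Gen 12 (rule 101): 1010010011010
Gen 13 (rule 73): 0000000011000
Gen 14 (rule 89): 1111111011111

Answer: none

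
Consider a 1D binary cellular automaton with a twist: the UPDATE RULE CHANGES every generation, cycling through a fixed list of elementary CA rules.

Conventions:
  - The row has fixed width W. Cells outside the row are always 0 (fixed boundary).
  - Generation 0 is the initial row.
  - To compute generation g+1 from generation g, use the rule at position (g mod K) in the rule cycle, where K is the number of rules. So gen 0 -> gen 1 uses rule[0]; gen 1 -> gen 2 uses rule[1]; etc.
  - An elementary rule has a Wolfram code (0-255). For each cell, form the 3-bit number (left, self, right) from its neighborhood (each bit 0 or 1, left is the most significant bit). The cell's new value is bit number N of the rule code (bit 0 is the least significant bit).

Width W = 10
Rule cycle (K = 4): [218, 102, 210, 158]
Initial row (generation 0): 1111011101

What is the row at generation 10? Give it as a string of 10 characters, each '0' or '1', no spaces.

Answer: 0100001001

Derivation:
Gen 0: 1111011101
Gen 1 (rule 218): 1111011100
Gen 2 (rule 102): 0001100100
Gen 3 (rule 210): 0010111010
Gen 4 (rule 158): 0110110011
Gen 5 (rule 218): 1110111111
Gen 6 (rule 102): 0011000001
Gen 7 (rule 210): 0101100010
Gen 8 (rule 158): 1101010111
Gen 9 (rule 218): 1100000111
Gen 10 (rule 102): 0100001001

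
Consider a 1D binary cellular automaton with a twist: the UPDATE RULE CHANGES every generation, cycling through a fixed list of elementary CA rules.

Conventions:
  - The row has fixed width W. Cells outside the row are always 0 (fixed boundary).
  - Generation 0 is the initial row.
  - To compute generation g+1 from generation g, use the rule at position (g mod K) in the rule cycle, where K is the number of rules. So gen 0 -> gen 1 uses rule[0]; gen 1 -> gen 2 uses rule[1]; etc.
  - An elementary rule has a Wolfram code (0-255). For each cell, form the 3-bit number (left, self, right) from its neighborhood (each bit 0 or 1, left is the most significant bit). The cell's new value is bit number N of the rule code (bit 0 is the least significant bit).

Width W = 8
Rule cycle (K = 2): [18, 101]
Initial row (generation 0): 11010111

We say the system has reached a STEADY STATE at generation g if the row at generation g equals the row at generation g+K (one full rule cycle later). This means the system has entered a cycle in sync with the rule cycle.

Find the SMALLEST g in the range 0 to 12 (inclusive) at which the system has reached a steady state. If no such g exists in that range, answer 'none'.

Gen 0: 11010111
Gen 1 (rule 18): 00000000
Gen 2 (rule 101): 11111111
Gen 3 (rule 18): 00000000
Gen 4 (rule 101): 11111111
Gen 5 (rule 18): 00000000
Gen 6 (rule 101): 11111111
Gen 7 (rule 18): 00000000
Gen 8 (rule 101): 11111111
Gen 9 (rule 18): 00000000
Gen 10 (rule 101): 11111111
Gen 11 (rule 18): 00000000
Gen 12 (rule 101): 11111111
Gen 13 (rule 18): 00000000
Gen 14 (rule 101): 11111111

Answer: 1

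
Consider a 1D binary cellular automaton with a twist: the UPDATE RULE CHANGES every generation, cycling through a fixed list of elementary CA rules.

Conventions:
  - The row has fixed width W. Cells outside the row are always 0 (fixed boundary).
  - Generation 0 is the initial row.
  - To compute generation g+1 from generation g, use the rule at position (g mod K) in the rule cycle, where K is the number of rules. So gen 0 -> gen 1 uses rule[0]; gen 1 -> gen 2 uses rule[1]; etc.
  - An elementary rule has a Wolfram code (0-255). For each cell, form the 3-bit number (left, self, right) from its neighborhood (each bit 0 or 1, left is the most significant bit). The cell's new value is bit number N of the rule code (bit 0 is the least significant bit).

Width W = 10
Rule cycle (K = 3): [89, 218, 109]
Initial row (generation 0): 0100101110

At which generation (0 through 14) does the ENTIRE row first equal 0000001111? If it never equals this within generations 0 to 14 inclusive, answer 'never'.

Answer: never

Derivation:
Gen 0: 0100101110
Gen 1 (rule 89): 0010001011
Gen 2 (rule 218): 0101010011
Gen 3 (rule 109): 0111110011
Gen 4 (rule 89): 0100011011
Gen 5 (rule 218): 1010111011
Gen 6 (rule 109): 1111101111
Gen 7 (rule 89): 1000101001
Gen 8 (rule 218): 0101000110
Gen 9 (rule 109): 0111010110
Gen 10 (rule 89): 0101000111
Gen 11 (rule 218): 1000101111
Gen 12 (rule 109): 1010111001
Gen 13 (rule 89): 0000101100
Gen 14 (rule 218): 0001001110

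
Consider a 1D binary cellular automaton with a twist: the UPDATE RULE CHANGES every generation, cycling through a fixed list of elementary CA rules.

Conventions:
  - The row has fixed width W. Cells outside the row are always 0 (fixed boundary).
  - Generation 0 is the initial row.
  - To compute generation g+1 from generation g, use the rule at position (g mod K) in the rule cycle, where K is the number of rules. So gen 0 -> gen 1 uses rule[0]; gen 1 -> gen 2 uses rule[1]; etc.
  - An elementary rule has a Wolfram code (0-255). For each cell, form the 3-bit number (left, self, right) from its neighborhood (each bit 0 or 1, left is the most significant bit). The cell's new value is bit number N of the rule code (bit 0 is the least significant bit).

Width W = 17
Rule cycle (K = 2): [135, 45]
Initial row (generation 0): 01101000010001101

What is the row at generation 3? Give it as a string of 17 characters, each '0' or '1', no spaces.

Answer: 10100100110001101

Derivation:
Gen 0: 01101000010001101
Gen 1 (rule 135): 10001011110110001
Gen 2 (rule 45): 10101110001100101
Gen 3 (rule 135): 10100100110001101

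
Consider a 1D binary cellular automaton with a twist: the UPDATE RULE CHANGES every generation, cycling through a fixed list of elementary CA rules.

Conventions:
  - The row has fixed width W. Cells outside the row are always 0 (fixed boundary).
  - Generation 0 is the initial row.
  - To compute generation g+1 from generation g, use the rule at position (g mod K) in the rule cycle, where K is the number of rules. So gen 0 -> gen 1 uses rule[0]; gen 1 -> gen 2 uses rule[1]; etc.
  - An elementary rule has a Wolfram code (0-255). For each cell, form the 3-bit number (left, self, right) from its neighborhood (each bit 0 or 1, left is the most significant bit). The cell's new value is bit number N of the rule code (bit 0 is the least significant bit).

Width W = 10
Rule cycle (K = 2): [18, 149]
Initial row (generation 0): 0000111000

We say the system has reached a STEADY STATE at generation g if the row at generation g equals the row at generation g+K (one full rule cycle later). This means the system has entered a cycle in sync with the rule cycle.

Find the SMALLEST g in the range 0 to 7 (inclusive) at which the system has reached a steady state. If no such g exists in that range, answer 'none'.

Gen 0: 0000111000
Gen 1 (rule 18): 0001000100
Gen 2 (rule 149): 1101110111
Gen 3 (rule 18): 0000000000
Gen 4 (rule 149): 1111111111
Gen 5 (rule 18): 0000000000
Gen 6 (rule 149): 1111111111
Gen 7 (rule 18): 0000000000
Gen 8 (rule 149): 1111111111
Gen 9 (rule 18): 0000000000

Answer: 3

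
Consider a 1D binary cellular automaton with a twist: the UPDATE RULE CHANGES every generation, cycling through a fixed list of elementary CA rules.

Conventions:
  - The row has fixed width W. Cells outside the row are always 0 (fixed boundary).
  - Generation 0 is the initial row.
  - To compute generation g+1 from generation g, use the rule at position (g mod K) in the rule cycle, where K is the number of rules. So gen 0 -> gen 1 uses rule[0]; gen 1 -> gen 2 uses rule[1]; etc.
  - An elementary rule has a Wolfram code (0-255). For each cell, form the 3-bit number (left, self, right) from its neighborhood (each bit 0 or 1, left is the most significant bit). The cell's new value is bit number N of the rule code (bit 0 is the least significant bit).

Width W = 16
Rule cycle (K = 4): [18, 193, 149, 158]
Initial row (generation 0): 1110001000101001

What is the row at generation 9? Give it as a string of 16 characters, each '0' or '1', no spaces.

Answer: 0000001100011001

Derivation:
Gen 0: 1110001000101001
Gen 1 (rule 18): 0001010101000110
Gen 2 (rule 193): 1100000000010010
Gen 3 (rule 149): 0011111111011011
Gen 4 (rule 158): 0111111110010010
Gen 5 (rule 18): 1000000001101101
Gen 6 (rule 193): 0011111100100100
Gen 7 (rule 149): 1001111010110111
Gen 8 (rule 158): 1111110010100110
Gen 9 (rule 18): 0000001100011001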